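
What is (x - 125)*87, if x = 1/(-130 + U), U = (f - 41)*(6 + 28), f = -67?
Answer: -41346837/3802 ≈ -10875.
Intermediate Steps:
U = -3672 (U = (-67 - 41)*(6 + 28) = -108*34 = -3672)
x = -1/3802 (x = 1/(-130 - 3672) = 1/(-3802) = -1/3802 ≈ -0.00026302)
(x - 125)*87 = (-1/3802 - 125)*87 = -475251/3802*87 = -41346837/3802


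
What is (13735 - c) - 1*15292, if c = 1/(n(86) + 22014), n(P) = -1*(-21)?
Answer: -34308496/22035 ≈ -1557.0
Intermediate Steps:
n(P) = 21
c = 1/22035 (c = 1/(21 + 22014) = 1/22035 ≈ 4.5382e-5)
(13735 - c) - 1*15292 = (13735 - 1*1/22035) - 1*15292 = (13735 - 1/22035) - 15292 = 302650724/22035 - 15292 = -34308496/22035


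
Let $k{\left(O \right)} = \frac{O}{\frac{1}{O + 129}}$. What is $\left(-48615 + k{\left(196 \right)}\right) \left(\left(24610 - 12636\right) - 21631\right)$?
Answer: $-145675845$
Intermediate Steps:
$k{\left(O \right)} = O \left(129 + O\right)$ ($k{\left(O \right)} = \frac{O}{\frac{1}{129 + O}} = O \left(129 + O\right)$)
$\left(-48615 + k{\left(196 \right)}\right) \left(\left(24610 - 12636\right) - 21631\right) = \left(-48615 + 196 \left(129 + 196\right)\right) \left(\left(24610 - 12636\right) - 21631\right) = \left(-48615 + 196 \cdot 325\right) \left(\left(24610 - 12636\right) - 21631\right) = \left(-48615 + 63700\right) \left(11974 - 21631\right) = 15085 \left(-9657\right) = -145675845$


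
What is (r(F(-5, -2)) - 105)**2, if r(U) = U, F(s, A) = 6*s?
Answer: 18225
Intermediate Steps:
(r(F(-5, -2)) - 105)**2 = (6*(-5) - 105)**2 = (-30 - 105)**2 = (-135)**2 = 18225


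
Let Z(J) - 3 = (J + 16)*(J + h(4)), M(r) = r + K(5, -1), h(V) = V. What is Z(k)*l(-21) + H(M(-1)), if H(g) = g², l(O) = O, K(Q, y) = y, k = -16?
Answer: -59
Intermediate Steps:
M(r) = -1 + r (M(r) = r - 1 = -1 + r)
Z(J) = 3 + (4 + J)*(16 + J) (Z(J) = 3 + (J + 16)*(J + 4) = 3 + (16 + J)*(4 + J) = 3 + (4 + J)*(16 + J))
Z(k)*l(-21) + H(M(-1)) = (67 + (-16)² + 20*(-16))*(-21) + (-1 - 1)² = (67 + 256 - 320)*(-21) + (-2)² = 3*(-21) + 4 = -63 + 4 = -59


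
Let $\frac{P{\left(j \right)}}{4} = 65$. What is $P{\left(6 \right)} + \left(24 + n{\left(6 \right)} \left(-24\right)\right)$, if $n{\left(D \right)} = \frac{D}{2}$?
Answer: $212$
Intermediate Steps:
$n{\left(D \right)} = \frac{D}{2}$ ($n{\left(D \right)} = D \frac{1}{2} = \frac{D}{2}$)
$P{\left(j \right)} = 260$ ($P{\left(j \right)} = 4 \cdot 65 = 260$)
$P{\left(6 \right)} + \left(24 + n{\left(6 \right)} \left(-24\right)\right) = 260 + \left(24 + \frac{1}{2} \cdot 6 \left(-24\right)\right) = 260 + \left(24 + 3 \left(-24\right)\right) = 260 + \left(24 - 72\right) = 260 - 48 = 212$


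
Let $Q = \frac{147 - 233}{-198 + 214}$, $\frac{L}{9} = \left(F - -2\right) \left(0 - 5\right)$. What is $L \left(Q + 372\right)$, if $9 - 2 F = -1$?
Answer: $- \frac{923895}{8} \approx -1.1549 \cdot 10^{5}$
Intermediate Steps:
$F = 5$ ($F = \frac{9}{2} - - \frac{1}{2} = \frac{9}{2} + \frac{1}{2} = 5$)
$L = -315$ ($L = 9 \left(5 - -2\right) \left(0 - 5\right) = 9 \left(5 + 2\right) \left(0 - 5\right) = 9 \cdot 7 \left(-5\right) = 9 \left(-35\right) = -315$)
$Q = - \frac{43}{8}$ ($Q = - \frac{86}{16} = \left(-86\right) \frac{1}{16} = - \frac{43}{8} \approx -5.375$)
$L \left(Q + 372\right) = - 315 \left(- \frac{43}{8} + 372\right) = \left(-315\right) \frac{2933}{8} = - \frac{923895}{8}$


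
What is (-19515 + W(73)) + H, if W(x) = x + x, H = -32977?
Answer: -52346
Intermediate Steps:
W(x) = 2*x
(-19515 + W(73)) + H = (-19515 + 2*73) - 32977 = (-19515 + 146) - 32977 = -19369 - 32977 = -52346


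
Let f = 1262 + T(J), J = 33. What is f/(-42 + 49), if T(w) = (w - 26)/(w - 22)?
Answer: 13889/77 ≈ 180.38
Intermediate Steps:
T(w) = (-26 + w)/(-22 + w)
f = 13889/11 (f = 1262 + (-26 + 33)/(-22 + 33) = 1262 + 7/11 = 13889/11 ≈ 1262.6)
f/(-42 + 49) = 13889/(11*(-42 + 49)) = (13889/11)/7 = (13889/11)*(⅐) = 13889/77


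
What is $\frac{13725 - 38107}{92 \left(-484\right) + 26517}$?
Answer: $\frac{24382}{18011} \approx 1.3537$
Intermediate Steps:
$\frac{13725 - 38107}{92 \left(-484\right) + 26517} = - \frac{24382}{-44528 + 26517} = - \frac{24382}{-18011} = \left(-24382\right) \left(- \frac{1}{18011}\right) = \frac{24382}{18011}$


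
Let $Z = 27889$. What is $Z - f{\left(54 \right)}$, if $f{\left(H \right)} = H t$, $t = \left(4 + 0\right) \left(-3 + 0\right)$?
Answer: $28537$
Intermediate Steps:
$t = -12$ ($t = 4 \left(-3\right) = -12$)
$f{\left(H \right)} = - 12 H$ ($f{\left(H \right)} = H \left(-12\right) = - 12 H$)
$Z - f{\left(54 \right)} = 27889 - \left(-12\right) 54 = 27889 - -648 = 27889 + 648 = 28537$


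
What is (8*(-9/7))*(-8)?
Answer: 576/7 ≈ 82.286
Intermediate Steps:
(8*(-9/7))*(-8) = -72/7*(-8) = 576/7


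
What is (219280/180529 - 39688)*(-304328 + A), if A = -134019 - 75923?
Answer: 3684546901639440/180529 ≈ 2.0410e+10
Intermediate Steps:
A = -209942
(219280/180529 - 39688)*(-304328 + A) = (219280/180529 - 39688)*(-304328 - 209942) = (219280*(1/180529) - 39688)*(-514270) = (219280/180529 - 39688)*(-514270) = -7164615672/180529*(-514270) = 3684546901639440/180529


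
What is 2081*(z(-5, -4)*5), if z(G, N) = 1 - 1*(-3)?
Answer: 41620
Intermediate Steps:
z(G, N) = 4 (z(G, N) = 1 + 3 = 4)
2081*(z(-5, -4)*5) = 2081*(4*5) = 2081*20 = 41620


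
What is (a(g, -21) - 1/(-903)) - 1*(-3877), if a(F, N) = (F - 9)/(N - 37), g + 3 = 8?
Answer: 101528834/26187 ≈ 3877.1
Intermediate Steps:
g = 5 (g = -3 + 8 = 5)
a(F, N) = (-9 + F)/(-37 + N)
(a(g, -21) - 1/(-903)) - 1*(-3877) = ((-9 + 5)/(-37 - 21) - 1/(-903)) - 1*(-3877) = (-4/(-58) - 1*(-1/903)) + 3877 = (-1/58*(-4) + 1/903) + 3877 = (2/29 + 1/903) + 3877 = 1835/26187 + 3877 = 101528834/26187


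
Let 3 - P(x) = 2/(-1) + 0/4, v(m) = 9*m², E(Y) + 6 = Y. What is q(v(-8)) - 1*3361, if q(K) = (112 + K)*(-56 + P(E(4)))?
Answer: -38449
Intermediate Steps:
E(Y) = -6 + Y
P(x) = 5 (P(x) = 3 - (2/(-1) + 0/4) = 3 - (2*(-1) + 0*(¼)) = 3 - (-2 + 0) = 3 - 1*(-2) = 3 + 2 = 5)
q(K) = -5712 - 51*K (q(K) = (112 + K)*(-56 + 5) = (112 + K)*(-51) = -5712 - 51*K)
q(v(-8)) - 1*3361 = (-5712 - 459*(-8)²) - 1*3361 = (-5712 - 459*64) - 3361 = (-5712 - 51*576) - 3361 = (-5712 - 29376) - 3361 = -35088 - 3361 = -38449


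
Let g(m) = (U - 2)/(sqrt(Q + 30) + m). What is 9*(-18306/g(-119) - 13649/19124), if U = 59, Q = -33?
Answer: 124977634029/363356 - 54918*I*sqrt(3)/19 ≈ 3.4395e+5 - 5006.4*I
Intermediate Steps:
g(m) = 57/(m + I*sqrt(3)) (g(m) = (59 - 2)/(sqrt(-33 + 30) + m) = 57/(sqrt(-3) + m) = 57/(I*sqrt(3) + m) = 57/(m + I*sqrt(3)))
9*(-18306/g(-119) - 13649/19124) = 9*(-(-726138/19 + 6102*I*sqrt(3)/19) - 13649/19124) = 9*(-18306*(-119/57 + I*sqrt(3)/57) - 13649*1/19124) = 9*((726138/19 - 6102*I*sqrt(3)/19) - 13649/19124) = 9*(13886403781/363356 - 6102*I*sqrt(3)/19) = 124977634029/363356 - 54918*I*sqrt(3)/19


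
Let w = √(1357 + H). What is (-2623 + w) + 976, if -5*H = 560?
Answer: -1647 + √1245 ≈ -1611.7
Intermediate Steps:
H = -112 (H = -⅕*560 = -112)
w = √1245 (w = √(1357 - 112) = √1245 ≈ 35.285)
(-2623 + w) + 976 = (-2623 + √1245) + 976 = -1647 + √1245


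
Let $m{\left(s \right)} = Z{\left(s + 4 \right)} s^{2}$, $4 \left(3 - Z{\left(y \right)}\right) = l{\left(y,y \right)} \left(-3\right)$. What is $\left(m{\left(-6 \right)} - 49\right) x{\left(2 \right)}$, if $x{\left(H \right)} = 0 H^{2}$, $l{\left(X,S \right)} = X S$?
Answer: $0$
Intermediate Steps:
$l{\left(X,S \right)} = S X$
$Z{\left(y \right)} = 3 + \frac{3 y^{2}}{4}$ ($Z{\left(y \right)} = 3 - \frac{y y \left(-3\right)}{4} = 3 - \frac{y^{2} \left(-3\right)}{4} = 3 - \frac{\left(-3\right) y^{2}}{4} = 3 + \frac{3 y^{2}}{4}$)
$m{\left(s \right)} = s^{2} \left(3 + \frac{3 \left(4 + s\right)^{2}}{4}\right)$ ($m{\left(s \right)} = \left(3 + \frac{3 \left(s + 4\right)^{2}}{4}\right) s^{2} = \left(3 + \frac{3 \left(4 + s\right)^{2}}{4}\right) s^{2} = s^{2} \left(3 + \frac{3 \left(4 + s\right)^{2}}{4}\right)$)
$x{\left(H \right)} = 0$
$\left(m{\left(-6 \right)} - 49\right) x{\left(2 \right)} = \left(\frac{3 \left(-6\right)^{2} \left(4 + \left(4 - 6\right)^{2}\right)}{4} - 49\right) 0 = \left(\frac{3}{4} \cdot 36 \left(4 + \left(-2\right)^{2}\right) - 49\right) 0 = \left(\frac{3}{4} \cdot 36 \left(4 + 4\right) - 49\right) 0 = \left(\frac{3}{4} \cdot 36 \cdot 8 - 49\right) 0 = \left(216 - 49\right) 0 = 167 \cdot 0 = 0$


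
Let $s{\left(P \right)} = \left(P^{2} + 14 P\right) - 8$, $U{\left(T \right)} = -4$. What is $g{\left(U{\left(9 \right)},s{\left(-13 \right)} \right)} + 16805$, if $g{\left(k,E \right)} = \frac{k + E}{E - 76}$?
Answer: $\frac{1630110}{97} \approx 16805.0$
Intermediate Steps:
$s{\left(P \right)} = -8 + P^{2} + 14 P$
$g{\left(k,E \right)} = \frac{E + k}{-76 + E}$
$g{\left(U{\left(9 \right)},s{\left(-13 \right)} \right)} + 16805 = \frac{\left(-8 + \left(-13\right)^{2} + 14 \left(-13\right)\right) - 4}{-76 + \left(-8 + \left(-13\right)^{2} + 14 \left(-13\right)\right)} + 16805 = \frac{\left(-8 + 169 - 182\right) - 4}{-76 - 21} + 16805 = \frac{-21 - 4}{-76 - 21} + 16805 = \frac{1}{-97} \left(-25\right) + 16805 = \left(- \frac{1}{97}\right) \left(-25\right) + 16805 = \frac{25}{97} + 16805 = \frac{1630110}{97}$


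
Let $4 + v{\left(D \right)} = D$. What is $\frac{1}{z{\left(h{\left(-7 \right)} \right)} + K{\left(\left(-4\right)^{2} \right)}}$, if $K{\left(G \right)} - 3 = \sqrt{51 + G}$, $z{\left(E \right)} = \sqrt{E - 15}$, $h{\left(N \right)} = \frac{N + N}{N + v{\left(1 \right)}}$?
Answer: $\frac{5}{15 + 5 \sqrt{67} + 2 i \sqrt{85}} \approx 0.080637 - 0.026586 i$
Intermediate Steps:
$v{\left(D \right)} = -4 + D$
$h{\left(N \right)} = \frac{2 N}{-3 + N}$ ($h{\left(N \right)} = \frac{N + N}{N + \left(-4 + 1\right)} = \frac{2 N}{N - 3} = \frac{2 N}{-3 + N}$)
$z{\left(E \right)} = \sqrt{-15 + E}$
$K{\left(G \right)} = 3 + \sqrt{51 + G}$
$\frac{1}{z{\left(h{\left(-7 \right)} \right)} + K{\left(\left(-4\right)^{2} \right)}} = \frac{1}{\sqrt{-15 + 2 \left(-7\right) \frac{1}{-3 - 7}} + \left(3 + \sqrt{51 + \left(-4\right)^{2}}\right)} = \frac{1}{\sqrt{-15 + 2 \left(-7\right) \frac{1}{-10}} + \left(3 + \sqrt{51 + 16}\right)} = \frac{1}{\sqrt{-15 + 2 \left(-7\right) \left(- \frac{1}{10}\right)} + \left(3 + \sqrt{67}\right)} = \frac{1}{\sqrt{-15 + \frac{7}{5}} + \left(3 + \sqrt{67}\right)} = \frac{1}{\sqrt{- \frac{68}{5}} + \left(3 + \sqrt{67}\right)} = \frac{1}{\frac{2 i \sqrt{85}}{5} + \left(3 + \sqrt{67}\right)} = \frac{1}{3 + \sqrt{67} + \frac{2 i \sqrt{85}}{5}}$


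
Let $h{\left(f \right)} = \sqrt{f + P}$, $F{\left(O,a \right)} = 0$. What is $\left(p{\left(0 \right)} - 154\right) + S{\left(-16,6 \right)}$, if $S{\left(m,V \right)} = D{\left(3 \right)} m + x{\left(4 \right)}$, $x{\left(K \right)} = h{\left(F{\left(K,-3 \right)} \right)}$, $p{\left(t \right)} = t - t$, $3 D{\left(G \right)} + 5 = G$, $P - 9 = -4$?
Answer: $- \frac{430}{3} + \sqrt{5} \approx -141.1$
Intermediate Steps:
$P = 5$ ($P = 9 - 4 = 5$)
$D{\left(G \right)} = - \frac{5}{3} + \frac{G}{3}$
$h{\left(f \right)} = \sqrt{5 + f}$ ($h{\left(f \right)} = \sqrt{f + 5} = \sqrt{5 + f}$)
$p{\left(t \right)} = 0$
$x{\left(K \right)} = \sqrt{5}$ ($x{\left(K \right)} = \sqrt{5 + 0} = \sqrt{5}$)
$S{\left(m,V \right)} = \sqrt{5} - \frac{2 m}{3}$ ($S{\left(m,V \right)} = \left(- \frac{5}{3} + \frac{1}{3} \cdot 3\right) m + \sqrt{5} = \left(- \frac{5}{3} + 1\right) m + \sqrt{5} = - \frac{2 m}{3} + \sqrt{5} = \sqrt{5} - \frac{2 m}{3}$)
$\left(p{\left(0 \right)} - 154\right) + S{\left(-16,6 \right)} = \left(0 - 154\right) + \left(\sqrt{5} - - \frac{32}{3}\right) = -154 + \left(\sqrt{5} + \frac{32}{3}\right) = -154 + \left(\frac{32}{3} + \sqrt{5}\right) = - \frac{430}{3} + \sqrt{5}$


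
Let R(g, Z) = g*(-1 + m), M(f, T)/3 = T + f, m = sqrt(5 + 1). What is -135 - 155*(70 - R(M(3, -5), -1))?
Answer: -10055 - 930*sqrt(6) ≈ -12333.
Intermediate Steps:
m = sqrt(6) ≈ 2.4495
M(f, T) = 3*T + 3*f (M(f, T) = 3*(T + f) = 3*T + 3*f)
R(g, Z) = g*(-1 + sqrt(6))
-135 - 155*(70 - R(M(3, -5), -1)) = -135 - 155*(70 - (3*(-5) + 3*3)*(-1 + sqrt(6))) = -135 - 155*(70 - (-15 + 9)*(-1 + sqrt(6))) = -135 - 155*(70 - (-6)*(-1 + sqrt(6))) = -135 - 155*(70 - (6 - 6*sqrt(6))) = -135 - 155*(70 + (-6 + 6*sqrt(6))) = -135 - 155*(64 + 6*sqrt(6)) = -135 + (-9920 - 930*sqrt(6)) = -10055 - 930*sqrt(6)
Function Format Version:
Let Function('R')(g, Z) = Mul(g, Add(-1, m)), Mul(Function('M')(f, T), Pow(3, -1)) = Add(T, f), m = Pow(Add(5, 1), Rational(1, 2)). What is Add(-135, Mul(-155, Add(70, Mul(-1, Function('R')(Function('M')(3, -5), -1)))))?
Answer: Add(-10055, Mul(-930, Pow(6, Rational(1, 2)))) ≈ -12333.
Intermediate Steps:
m = Pow(6, Rational(1, 2)) ≈ 2.4495
Function('M')(f, T) = Add(Mul(3, T), Mul(3, f)) (Function('M')(f, T) = Mul(3, Add(T, f)) = Add(Mul(3, T), Mul(3, f)))
Function('R')(g, Z) = Mul(g, Add(-1, Pow(6, Rational(1, 2))))
Add(-135, Mul(-155, Add(70, Mul(-1, Function('R')(Function('M')(3, -5), -1))))) = Add(-135, Mul(-155, Add(70, Mul(-1, Mul(Add(Mul(3, -5), Mul(3, 3)), Add(-1, Pow(6, Rational(1, 2)))))))) = Add(-135, Mul(-155, Add(70, Mul(-1, Mul(Add(-15, 9), Add(-1, Pow(6, Rational(1, 2)))))))) = Add(-135, Mul(-155, Add(70, Mul(-1, Mul(-6, Add(-1, Pow(6, Rational(1, 2)))))))) = Add(-135, Mul(-155, Add(70, Mul(-1, Add(6, Mul(-6, Pow(6, Rational(1, 2)))))))) = Add(-135, Mul(-155, Add(70, Add(-6, Mul(6, Pow(6, Rational(1, 2))))))) = Add(-135, Mul(-155, Add(64, Mul(6, Pow(6, Rational(1, 2)))))) = Add(-135, Add(-9920, Mul(-930, Pow(6, Rational(1, 2))))) = Add(-10055, Mul(-930, Pow(6, Rational(1, 2))))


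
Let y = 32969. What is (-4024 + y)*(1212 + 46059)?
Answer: 1368259095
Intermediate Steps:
(-4024 + y)*(1212 + 46059) = (-4024 + 32969)*(1212 + 46059) = 28945*47271 = 1368259095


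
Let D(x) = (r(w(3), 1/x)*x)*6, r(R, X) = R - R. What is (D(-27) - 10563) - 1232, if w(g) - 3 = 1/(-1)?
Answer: -11795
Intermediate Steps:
w(g) = 2 (w(g) = 3 + 1/(-1) = 3 - 1 = 2)
r(R, X) = 0
D(x) = 0 (D(x) = (0*x)*6 = 0*6 = 0)
(D(-27) - 10563) - 1232 = (0 - 10563) - 1232 = -10563 - 1232 = -11795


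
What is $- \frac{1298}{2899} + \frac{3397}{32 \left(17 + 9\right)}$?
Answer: $\frac{674459}{185536} \approx 3.6352$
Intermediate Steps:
$- \frac{1298}{2899} + \frac{3397}{32 \left(17 + 9\right)} = \left(-1298\right) \frac{1}{2899} + \frac{3397}{32 \cdot 26} = - \frac{1298}{2899} + \frac{3397}{832} = \frac{674459}{185536}$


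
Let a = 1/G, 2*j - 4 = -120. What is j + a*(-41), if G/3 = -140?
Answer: -24319/420 ≈ -57.902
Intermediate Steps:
j = -58 (j = 2 + (1/2)*(-120) = 2 - 60 = -58)
G = -420 (G = 3*(-140) = -420)
a = -1/420 (a = 1/(-420) = -1/420 ≈ -0.0023810)
j + a*(-41) = -58 - 1/420*(-41) = -58 + 41/420 = -24319/420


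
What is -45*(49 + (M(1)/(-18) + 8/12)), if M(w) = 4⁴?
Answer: -1595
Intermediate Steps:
M(w) = 256
-45*(49 + (M(1)/(-18) + 8/12)) = -45*(49 + (256/(-18) + 8/12)) = -45*(49 + (256*(-1/18) + 8*(1/12))) = -45*(49 + (-128/9 + ⅔)) = -45*(49 - 122/9) = -45*319/9 = -1595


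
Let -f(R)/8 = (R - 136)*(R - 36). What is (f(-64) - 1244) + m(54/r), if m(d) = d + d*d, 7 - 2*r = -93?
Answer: -100776096/625 ≈ -1.6124e+5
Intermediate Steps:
r = 50 (r = 7/2 - ½*(-93) = 7/2 + 93/2 = 50)
m(d) = d + d²
f(R) = -8*(-136 + R)*(-36 + R) (f(R) = -8*(R - 136)*(R - 36) = -8*(-136 + R)*(-36 + R))
(f(-64) - 1244) + m(54/r) = ((-39168 - 8*(-64)² + 1376*(-64)) - 1244) + (54/50)*(1 + 54/50) = ((-39168 - 8*4096 - 88064) - 1244) + (54*(1/50))*(1 + 54*(1/50)) = ((-39168 - 32768 - 88064) - 1244) + 27*(1 + 27/25)/25 = (-160000 - 1244) + (27/25)*(52/25) = -161244 + 1404/625 = -100776096/625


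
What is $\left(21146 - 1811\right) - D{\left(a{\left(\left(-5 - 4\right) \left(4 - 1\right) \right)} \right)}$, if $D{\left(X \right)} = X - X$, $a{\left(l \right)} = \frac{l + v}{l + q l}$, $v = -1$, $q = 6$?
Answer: $19335$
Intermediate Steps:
$a{\left(l \right)} = \frac{-1 + l}{7 l}$ ($a{\left(l \right)} = \frac{l - 1}{l + 6 l} = \frac{-1 + l}{7 l}$)
$D{\left(X \right)} = 0$
$\left(21146 - 1811\right) - D{\left(a{\left(\left(-5 - 4\right) \left(4 - 1\right) \right)} \right)} = \left(21146 - 1811\right) - 0 = 19335 + 0 = 19335$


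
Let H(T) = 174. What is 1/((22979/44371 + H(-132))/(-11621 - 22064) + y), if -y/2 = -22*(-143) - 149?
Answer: -1494637135/8958862730723 ≈ -0.00016683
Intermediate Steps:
y = -5994 (y = -2*(-22*(-143) - 149) = -2*(3146 - 149) = -2*2997 = -5994)
1/((22979/44371 + H(-132))/(-11621 - 22064) + y) = 1/((22979/44371 + 174)/(-11621 - 22064) - 5994) = 1/((22979*(1/44371) + 174)/(-33685) - 5994) = 1/((22979/44371 + 174)*(-1/33685) - 5994) = 1/((7743533/44371)*(-1/33685) - 5994) = 1/(-7743533/1494637135 - 5994) = 1/(-8958862730723/1494637135) = -1494637135/8958862730723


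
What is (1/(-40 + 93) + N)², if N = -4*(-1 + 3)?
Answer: 178929/2809 ≈ 63.698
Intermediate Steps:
N = -8 (N = -4*2 = -8)
(1/(-40 + 93) + N)² = (1/(-40 + 93) - 8)² = (1/53 - 8)² = (-423/53)² = 178929/2809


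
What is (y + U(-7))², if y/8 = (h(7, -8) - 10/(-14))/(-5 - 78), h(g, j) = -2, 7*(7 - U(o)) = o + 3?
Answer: 19989841/337561 ≈ 59.218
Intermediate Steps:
U(o) = 46/7 - o/7 (U(o) = 7 - (o + 3)/7 = 7 - (3 + o)/7 = 7 + (-3/7 - o/7) = 46/7 - o/7)
y = 72/581 (y = 8*((-2 - 10/(-14))/(-5 - 78)) = 8*((-2 - 10*(-1/14))/(-83)) = 8*((-2 + 5/7)*(-1/83)) = 8*(-9/7*(-1/83)) = 8*(9/581) = 72/581 ≈ 0.12392)
(y + U(-7))² = (72/581 + (46/7 - ⅐*(-7)))² = (72/581 + (46/7 + 1))² = (72/581 + 53/7)² = (4471/581)² = 19989841/337561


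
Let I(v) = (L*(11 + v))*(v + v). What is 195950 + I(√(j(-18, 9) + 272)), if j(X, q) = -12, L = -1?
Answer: 195430 - 44*√65 ≈ 1.9508e+5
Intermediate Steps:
I(v) = 2*v*(-11 - v) (I(v) = (-(11 + v))*(v + v) = (-11 - v)*(2*v) = 2*v*(-11 - v))
195950 + I(√(j(-18, 9) + 272)) = 195950 - 2*√(-12 + 272)*(11 + √(-12 + 272)) = 195950 - 2*√260*(11 + √260) = 195950 - 2*2*√65*(11 + 2*√65) = 195950 - 4*√65*(11 + 2*√65)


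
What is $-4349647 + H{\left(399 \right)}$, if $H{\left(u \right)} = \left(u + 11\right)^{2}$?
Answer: $-4181547$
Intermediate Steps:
$H{\left(u \right)} = \left(11 + u\right)^{2}$
$-4349647 + H{\left(399 \right)} = -4349647 + \left(11 + 399\right)^{2} = -4349647 + 410^{2} = -4349647 + 168100 = -4181547$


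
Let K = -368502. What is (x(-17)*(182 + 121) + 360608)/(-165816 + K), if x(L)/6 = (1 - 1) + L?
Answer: -164851/267159 ≈ -0.61705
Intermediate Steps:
x(L) = 6*L (x(L) = 6*((1 - 1) + L) = 6*(0 + L) = 6*L)
(x(-17)*(182 + 121) + 360608)/(-165816 + K) = ((6*(-17))*(182 + 121) + 360608)/(-165816 - 368502) = (-102*303 + 360608)/(-534318) = (-30906 + 360608)*(-1/534318) = 329702*(-1/534318) = -164851/267159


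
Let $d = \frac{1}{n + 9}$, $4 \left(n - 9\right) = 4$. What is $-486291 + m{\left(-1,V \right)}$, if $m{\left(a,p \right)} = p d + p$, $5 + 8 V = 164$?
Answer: $- \frac{18478263}{38} \approx -4.8627 \cdot 10^{5}$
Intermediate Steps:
$n = 10$ ($n = 9 + \frac{1}{4} \cdot 4 = 9 + 1 = 10$)
$V = \frac{159}{8}$ ($V = - \frac{5}{8} + \frac{1}{8} \cdot 164 = - \frac{5}{8} + \frac{41}{2} = \frac{159}{8} \approx 19.875$)
$d = \frac{1}{19}$ ($d = \frac{1}{10 + 9} = \frac{1}{19} \approx 0.052632$)
$m{\left(a,p \right)} = \frac{20 p}{19}$ ($m{\left(a,p \right)} = p \frac{1}{19} + p = \frac{p}{19} + p = \frac{20 p}{19}$)
$-486291 + m{\left(-1,V \right)} = -486291 + \frac{20}{19} \cdot \frac{159}{8} = -486291 + \frac{795}{38} = - \frac{18478263}{38}$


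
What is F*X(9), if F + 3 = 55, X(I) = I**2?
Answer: 4212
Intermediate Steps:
F = 52 (F = -3 + 55 = 52)
F*X(9) = 52*9**2 = 52*81 = 4212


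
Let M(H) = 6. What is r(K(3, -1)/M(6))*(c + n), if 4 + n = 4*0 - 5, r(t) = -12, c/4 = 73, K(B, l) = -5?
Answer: -3396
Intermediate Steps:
c = 292 (c = 4*73 = 292)
n = -9 (n = -4 + (4*0 - 5) = -4 + (0 - 5) = -4 - 5 = -9)
r(K(3, -1)/M(6))*(c + n) = -12*(292 - 9) = -12*283 = -3396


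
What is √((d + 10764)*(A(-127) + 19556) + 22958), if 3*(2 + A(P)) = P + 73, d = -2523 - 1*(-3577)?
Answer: √230899406 ≈ 15195.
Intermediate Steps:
d = 1054 (d = -2523 + 3577 = 1054)
A(P) = 67/3 + P/3 (A(P) = -2 + (P + 73)/3 = -2 + (73 + P)/3 = -2 + (73/3 + P/3) = 67/3 + P/3)
√((d + 10764)*(A(-127) + 19556) + 22958) = √((1054 + 10764)*((67/3 + (⅓)*(-127)) + 19556) + 22958) = √(11818*((67/3 - 127/3) + 19556) + 22958) = √(11818*(-20 + 19556) + 22958) = √(11818*19536 + 22958) = √(230876448 + 22958) = √230899406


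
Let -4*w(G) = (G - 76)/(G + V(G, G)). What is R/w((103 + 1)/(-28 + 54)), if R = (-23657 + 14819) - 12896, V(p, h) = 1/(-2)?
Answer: -76069/18 ≈ -4226.1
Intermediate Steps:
V(p, h) = -½
R = -21734 (R = -8838 - 12896 = -21734)
w(G) = -(-76 + G)/(4*(-½ + G)) (w(G) = -(G - 76)/(4*(G - ½)) = -(-76 + G)/(4*(-½ + G)))
R/w((103 + 1)/(-28 + 54)) = -21734*2*(-1 + 2*((103 + 1)/(-28 + 54)))/(76 - (103 + 1)/(-28 + 54)) = -21734*2*(-1 + 2*(104/26))/(76 - 104/26) = -21734*2*(-1 + 2*(104*(1/26)))/(76 - 104/26) = -21734*2*(-1 + 2*4)/(76 - 1*4) = -21734*2*(-1 + 8)/(76 - 4) = -21734/((½)*72/7) = -21734/((½)*(⅐)*72) = -21734/36/7 = -21734*7/36 = -76069/18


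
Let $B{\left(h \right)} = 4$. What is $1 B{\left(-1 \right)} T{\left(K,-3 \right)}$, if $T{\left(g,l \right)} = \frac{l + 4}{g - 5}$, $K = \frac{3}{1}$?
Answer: $-2$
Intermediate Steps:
$K = 3$ ($K = 3 \cdot 1 = 3$)
$T{\left(g,l \right)} = \frac{4 + l}{-5 + g}$
$1 B{\left(-1 \right)} T{\left(K,-3 \right)} = 1 \cdot 4 \frac{4 - 3}{-5 + 3} = 4 \frac{1}{-2} \cdot 1 = 4 \left(\left(- \frac{1}{2}\right) 1\right) = 4 \left(- \frac{1}{2}\right) = -2$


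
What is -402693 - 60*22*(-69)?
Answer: -311613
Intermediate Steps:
-402693 - 60*22*(-69) = -402693 - 1320*(-69) = -402693 + 91080 = -311613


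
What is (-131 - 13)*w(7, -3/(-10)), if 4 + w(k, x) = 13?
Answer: -1296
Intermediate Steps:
w(k, x) = 9 (w(k, x) = -4 + 13 = 9)
(-131 - 13)*w(7, -3/(-10)) = (-131 - 13)*9 = -144*9 = -1296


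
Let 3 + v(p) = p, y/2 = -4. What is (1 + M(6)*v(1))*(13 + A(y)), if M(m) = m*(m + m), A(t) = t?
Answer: -715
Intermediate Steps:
y = -8 (y = 2*(-4) = -8)
M(m) = 2*m² (M(m) = m*(2*m) = 2*m²)
v(p) = -3 + p
(1 + M(6)*v(1))*(13 + A(y)) = (1 + (2*6²)*(-3 + 1))*(13 - 8) = (1 + (2*36)*(-2))*5 = (1 + 72*(-2))*5 = (1 - 144)*5 = -143*5 = -715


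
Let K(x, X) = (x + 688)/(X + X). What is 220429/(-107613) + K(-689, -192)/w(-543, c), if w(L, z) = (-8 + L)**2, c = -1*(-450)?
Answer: -778734132931/380176458624 ≈ -2.0483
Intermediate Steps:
c = 450
K(x, X) = (688 + x)/(2*X) (K(x, X) = (688 + x)/((2*X)) = (688 + x)*(1/(2*X)) = (688 + x)/(2*X))
220429/(-107613) + K(-689, -192)/w(-543, c) = 220429/(-107613) + ((1/2)*(688 - 689)/(-192))/((-8 - 543)**2) = 220429*(-1/107613) + ((1/2)*(-1/192)*(-1))/((-551)**2) = -20039/9783 + (1/384)/303601 = -20039/9783 + (1/384)*(1/303601) = -20039/9783 + 1/116582784 = -778734132931/380176458624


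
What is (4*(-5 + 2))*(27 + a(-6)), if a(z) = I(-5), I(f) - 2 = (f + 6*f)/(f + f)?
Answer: -390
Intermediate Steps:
I(f) = 11/2 (I(f) = 2 + (f + 6*f)/(f + f) = 2 + (7*f)/((2*f)) = 2 + (7*f)*(1/(2*f)) = 2 + 7/2 = 11/2)
a(z) = 11/2
(4*(-5 + 2))*(27 + a(-6)) = (4*(-5 + 2))*(27 + 11/2) = (4*(-3))*(65/2) = -12*65/2 = -390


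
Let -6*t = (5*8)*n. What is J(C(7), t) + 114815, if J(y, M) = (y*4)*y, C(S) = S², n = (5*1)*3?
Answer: 124419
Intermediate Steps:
n = 15 (n = 5*3 = 15)
t = -100 (t = -5*8*15/6 = -20*15/3 = -⅙*600 = -100)
J(y, M) = 4*y² (J(y, M) = (4*y)*y = 4*y²)
J(C(7), t) + 114815 = 4*(7²)² + 114815 = 4*49² + 114815 = 4*2401 + 114815 = 9604 + 114815 = 124419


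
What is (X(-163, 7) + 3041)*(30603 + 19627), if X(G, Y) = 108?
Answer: 158174270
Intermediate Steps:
(X(-163, 7) + 3041)*(30603 + 19627) = (108 + 3041)*(30603 + 19627) = 3149*50230 = 158174270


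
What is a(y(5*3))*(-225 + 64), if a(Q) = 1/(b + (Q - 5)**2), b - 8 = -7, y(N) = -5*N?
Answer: -161/6401 ≈ -0.025152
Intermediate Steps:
b = 1 (b = 8 - 7 = 1)
a(Q) = 1/(1 + (-5 + Q)**2) (a(Q) = 1/(1 + (Q - 5)**2) = 1/(1 + (-5 + Q)**2))
a(y(5*3))*(-225 + 64) = (-225 + 64)/(1 + (-5 - 25*3)**2) = -161/(1 + (-5 - 5*15)**2) = -161/(1 + (-5 - 75)**2) = -161/(1 + (-80)**2) = -161/(1 + 6400) = -161/6401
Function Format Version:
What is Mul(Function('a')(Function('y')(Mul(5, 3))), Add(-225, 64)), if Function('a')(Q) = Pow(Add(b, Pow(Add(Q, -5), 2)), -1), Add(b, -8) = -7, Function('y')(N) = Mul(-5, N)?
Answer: Rational(-161, 6401) ≈ -0.025152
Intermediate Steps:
b = 1 (b = Add(8, -7) = 1)
Function('a')(Q) = Pow(Add(1, Pow(Add(-5, Q), 2)), -1) (Function('a')(Q) = Pow(Add(1, Pow(Add(Q, -5), 2)), -1) = Pow(Add(1, Pow(Add(-5, Q), 2)), -1))
Mul(Function('a')(Function('y')(Mul(5, 3))), Add(-225, 64)) = Mul(Pow(Add(1, Pow(Add(-5, Mul(-5, Mul(5, 3))), 2)), -1), Add(-225, 64)) = Mul(Pow(Add(1, Pow(Add(-5, Mul(-5, 15)), 2)), -1), -161) = Mul(Pow(Add(1, Pow(Add(-5, -75), 2)), -1), -161) = Mul(Pow(Add(1, Pow(-80, 2)), -1), -161) = Mul(Pow(Add(1, 6400), -1), -161) = Mul(Pow(6401, -1), -161) = Mul(Rational(1, 6401), -161) = Rational(-161, 6401)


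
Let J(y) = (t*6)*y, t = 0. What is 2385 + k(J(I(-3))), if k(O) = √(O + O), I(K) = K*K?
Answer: 2385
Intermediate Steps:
I(K) = K²
J(y) = 0 (J(y) = (0*6)*y = 0*y = 0)
k(O) = √2*√O (k(O) = √(2*O) = √2*√O)
2385 + k(J(I(-3))) = 2385 + √2*√0 = 2385 + √2*0 = 2385 + 0 = 2385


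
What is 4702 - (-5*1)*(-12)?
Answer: 4642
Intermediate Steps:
4702 - (-5*1)*(-12) = 4702 - (-5)*(-12) = 4702 - 1*60 = 4702 - 60 = 4642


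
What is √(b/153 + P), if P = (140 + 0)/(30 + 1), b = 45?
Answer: 13*√7905/527 ≈ 2.1932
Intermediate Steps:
P = 140/31 ≈ 4.5161
√(b/153 + P) = √(45/153 + 140/31) = √(45*(1/153) + 140/31) = √(5/17 + 140/31) = √(2535/527) = 13*√7905/527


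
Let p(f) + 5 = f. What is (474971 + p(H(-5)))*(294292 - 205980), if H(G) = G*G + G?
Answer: 41946963632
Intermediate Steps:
H(G) = G + G**2 (H(G) = G**2 + G = G + G**2)
p(f) = -5 + f
(474971 + p(H(-5)))*(294292 - 205980) = (474971 + (-5 - 5*(1 - 5)))*(294292 - 205980) = (474971 + (-5 - 5*(-4)))*88312 = (474971 + (-5 + 20))*88312 = (474971 + 15)*88312 = 474986*88312 = 41946963632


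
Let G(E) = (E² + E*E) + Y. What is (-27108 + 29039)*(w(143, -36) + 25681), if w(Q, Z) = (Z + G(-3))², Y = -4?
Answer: 50524615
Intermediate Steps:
G(E) = -4 + 2*E² (G(E) = (E² + E*E) - 4 = (E² + E²) - 4 = 2*E² - 4 = -4 + 2*E²)
w(Q, Z) = (14 + Z)² (w(Q, Z) = (Z + (-4 + 2*(-3)²))² = (Z + (-4 + 2*9))² = (Z + (-4 + 18))² = (Z + 14)² = (14 + Z)²)
(-27108 + 29039)*(w(143, -36) + 25681) = (-27108 + 29039)*((14 - 36)² + 25681) = 1931*((-22)² + 25681) = 1931*(484 + 25681) = 1931*26165 = 50524615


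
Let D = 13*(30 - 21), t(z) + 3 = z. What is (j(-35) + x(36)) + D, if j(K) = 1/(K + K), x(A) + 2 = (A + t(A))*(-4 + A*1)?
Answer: 162609/70 ≈ 2323.0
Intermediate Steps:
t(z) = -3 + z
D = 117 (D = 13*9 = 117)
x(A) = -2 + (-4 + A)*(-3 + 2*A) (x(A) = -2 + (A + (-3 + A))*(-4 + A*1) = -2 + (-3 + 2*A)*(-4 + A) = -2 + (-4 + A)*(-3 + 2*A))
j(K) = 1/(2*K)
(j(-35) + x(36)) + D = ((½)/(-35) + (10 - 11*36 + 2*36²)) + 117 = ((½)*(-1/35) + (10 - 396 + 2*1296)) + 117 = (-1/70 + (10 - 396 + 2592)) + 117 = (-1/70 + 2206) + 117 = 154419/70 + 117 = 162609/70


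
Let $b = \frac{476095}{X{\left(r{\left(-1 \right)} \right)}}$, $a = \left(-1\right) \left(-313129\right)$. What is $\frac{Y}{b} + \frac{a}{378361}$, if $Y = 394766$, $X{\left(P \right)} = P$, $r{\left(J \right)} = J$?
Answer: $- \frac{284907271}{180135780295} \approx -0.0015816$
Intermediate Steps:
$a = 313129$
$b = -476095$ ($b = \frac{476095}{-1} = 476095 \left(-1\right) = -476095$)
$\frac{Y}{b} + \frac{a}{378361} = \frac{394766}{-476095} + \frac{313129}{378361} = 394766 \left(- \frac{1}{476095}\right) + 313129 \cdot \frac{1}{378361} = - \frac{394766}{476095} + \frac{313129}{378361} = - \frac{284907271}{180135780295}$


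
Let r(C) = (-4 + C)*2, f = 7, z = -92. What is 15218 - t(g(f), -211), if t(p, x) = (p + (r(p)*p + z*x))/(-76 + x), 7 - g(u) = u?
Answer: 4386978/287 ≈ 15286.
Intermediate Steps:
r(C) = -8 + 2*C
g(u) = 7 - u
t(p, x) = (p - 92*x + p*(-8 + 2*p))/(-76 + x) (t(p, x) = (p + ((-8 + 2*p)*p - 92*x))/(-76 + x) = (p + (p*(-8 + 2*p) - 92*x))/(-76 + x) = (p + (-92*x + p*(-8 + 2*p)))/(-76 + x) = (p - 92*x + p*(-8 + 2*p))/(-76 + x))
15218 - t(g(f), -211) = 15218 - ((7 - 1*7) - 92*(-211) + 2*(7 - 1*7)*(-4 + (7 - 1*7)))/(-76 - 211) = 15218 - ((7 - 7) + 19412 + 2*(7 - 7)*(-4 + (7 - 7)))/(-287) = 15218 - (-1)*(0 + 19412 + 2*0*(-4 + 0))/287 = 15218 - (-1)*(0 + 19412 + 2*0*(-4))/287 = 15218 - (-1)*(0 + 19412 + 0)/287 = 15218 - (-1)*19412/287 = 15218 - 1*(-19412/287) = 15218 + 19412/287 = 4386978/287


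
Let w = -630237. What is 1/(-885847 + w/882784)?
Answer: -882784/782012188285 ≈ -1.1289e-6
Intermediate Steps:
1/(-885847 + w/882784) = 1/(-885847 - 630237/882784) = 1/(-782012188285/882784) = -882784/782012188285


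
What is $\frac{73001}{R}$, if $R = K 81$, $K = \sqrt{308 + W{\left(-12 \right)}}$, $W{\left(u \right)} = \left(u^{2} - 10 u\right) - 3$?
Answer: $\frac{73001 \sqrt{569}}{46089} \approx 37.782$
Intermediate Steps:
$W{\left(u \right)} = -3 + u^{2} - 10 u$
$K = \sqrt{569}$ ($K = \sqrt{308 - \left(-117 - 144\right)} = \sqrt{308 + \left(-3 + 144 + 120\right)} = \sqrt{308 + 261} = \sqrt{569} \approx 23.854$)
$R = 81 \sqrt{569}$ ($R = \sqrt{569} \cdot 81 = 81 \sqrt{569} \approx 1932.2$)
$\frac{73001}{R} = \frac{73001}{81 \sqrt{569}} = 73001 \frac{\sqrt{569}}{46089} = \frac{73001 \sqrt{569}}{46089}$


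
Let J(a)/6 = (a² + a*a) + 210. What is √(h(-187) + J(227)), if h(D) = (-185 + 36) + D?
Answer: 6*√17202 ≈ 786.94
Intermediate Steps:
h(D) = -149 + D
J(a) = 1260 + 12*a² (J(a) = 6*((a² + a*a) + 210) = 6*((a² + a²) + 210) = 6*(2*a² + 210) = 6*(210 + 2*a²) = 1260 + 12*a²)
√(h(-187) + J(227)) = √((-149 - 187) + (1260 + 12*227²)) = √(-336 + (1260 + 12*51529)) = √(-336 + (1260 + 618348)) = √(-336 + 619608) = √619272 = 6*√17202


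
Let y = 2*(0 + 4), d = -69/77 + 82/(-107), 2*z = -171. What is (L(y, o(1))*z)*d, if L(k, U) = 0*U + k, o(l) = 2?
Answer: 9368748/8239 ≈ 1137.1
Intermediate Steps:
z = -171/2 (z = (½)*(-171) = -171/2 ≈ -85.500)
d = -13697/8239 (d = -69*1/77 + 82*(-1/107) = -69/77 - 82/107 = -13697/8239 ≈ -1.6625)
y = 8 (y = 2*4 = 8)
L(k, U) = k (L(k, U) = 0 + k = k)
(L(y, o(1))*z)*d = (8*(-171/2))*(-13697/8239) = -684*(-13697/8239) = 9368748/8239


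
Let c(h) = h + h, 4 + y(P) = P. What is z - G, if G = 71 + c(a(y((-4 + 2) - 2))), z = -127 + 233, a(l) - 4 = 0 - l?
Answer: 11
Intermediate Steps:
y(P) = -4 + P
a(l) = 4 - l (a(l) = 4 + (0 - l) = 4 - l)
z = 106
c(h) = 2*h
G = 95 (G = 71 + 2*(4 - (-4 + ((-4 + 2) - 2))) = 71 + 2*(4 - (-4 + (-2 - 2))) = 71 + 2*(4 - (-4 - 4)) = 71 + 2*(4 - 1*(-8)) = 71 + 2*(4 + 8) = 71 + 2*12 = 71 + 24 = 95)
z - G = 106 - 1*95 = 106 - 95 = 11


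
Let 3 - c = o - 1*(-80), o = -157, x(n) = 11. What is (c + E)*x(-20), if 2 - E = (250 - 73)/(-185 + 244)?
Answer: 869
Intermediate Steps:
E = -1 (E = 2 - (250 - 73)/(-185 + 244) = 2 - 177/59 = 2 - 1*3 = 2 - 3 = -1)
c = 80 (c = 3 - (-157 - 1*(-80)) = 3 - (-157 + 80) = 3 - 1*(-77) = 3 + 77 = 80)
(c + E)*x(-20) = (80 - 1)*11 = 79*11 = 869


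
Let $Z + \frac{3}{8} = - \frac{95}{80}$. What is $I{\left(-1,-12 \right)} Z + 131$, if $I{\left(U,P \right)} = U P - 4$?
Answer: $\frac{237}{2} \approx 118.5$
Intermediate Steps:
$Z = - \frac{25}{16}$ ($Z = - \frac{3}{8} - \frac{95}{80} = - \frac{3}{8} - \frac{19}{16} = - \frac{25}{16} \approx -1.5625$)
$I{\left(U,P \right)} = -4 + P U$ ($I{\left(U,P \right)} = P U - 4 = -4 + P U$)
$I{\left(-1,-12 \right)} Z + 131 = \left(-4 - -12\right) \left(- \frac{25}{16}\right) + 131 = \left(-4 + 12\right) \left(- \frac{25}{16}\right) + 131 = 8 \left(- \frac{25}{16}\right) + 131 = - \frac{25}{2} + 131 = \frac{237}{2}$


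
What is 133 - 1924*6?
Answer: -11411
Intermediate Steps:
133 - 1924*6 = 133 - 52*222 = 133 - 11544 = -11411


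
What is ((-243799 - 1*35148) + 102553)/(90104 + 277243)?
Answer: -58798/122449 ≈ -0.48018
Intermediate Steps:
((-243799 - 1*35148) + 102553)/(90104 + 277243) = ((-243799 - 35148) + 102553)/367347 = (-278947 + 102553)*(1/367347) = -176394*1/367347 = -58798/122449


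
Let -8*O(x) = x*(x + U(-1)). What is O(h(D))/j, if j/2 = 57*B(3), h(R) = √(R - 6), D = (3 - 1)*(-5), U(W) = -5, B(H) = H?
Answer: 1/171 + 5*I/684 ≈ 0.005848 + 0.0073099*I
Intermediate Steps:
D = -10 (D = 2*(-5) = -10)
h(R) = √(-6 + R)
j = 342 (j = 2*(57*3) = 2*171 = 342)
O(x) = -x*(-5 + x)/8 (O(x) = -x*(x - 5)/8 = -x*(-5 + x)/8)
O(h(D))/j = (√(-6 - 10)*(5 - √(-6 - 10))/8)/342 = (√(-16)*(5 - √(-16))/8)*(1/342) = ((4*I)*(5 - 4*I)/8)*(1/342) = (I*(5 - 4*I)/2)*(1/342) = I*(5 - 4*I)/684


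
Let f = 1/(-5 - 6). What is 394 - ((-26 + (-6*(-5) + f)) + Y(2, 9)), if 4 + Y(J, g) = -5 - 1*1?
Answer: 4401/11 ≈ 400.09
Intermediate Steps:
Y(J, g) = -10 (Y(J, g) = -4 + (-5 - 1*1) = -4 + (-5 - 1) = -4 - 6 = -10)
f = -1/11 (f = 1/(-11) = -1/11 ≈ -0.090909)
394 - ((-26 + (-6*(-5) + f)) + Y(2, 9)) = 394 - ((-26 + (-6*(-5) - 1/11)) - 10) = 394 - ((-26 + (30 - 1/11)) - 10) = 394 - ((-26 + 329/11) - 10) = 394 - (43/11 - 10) = 394 - 1*(-67/11) = 394 + 67/11 = 4401/11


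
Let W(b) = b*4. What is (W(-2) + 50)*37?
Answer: 1554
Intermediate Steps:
W(b) = 4*b
(W(-2) + 50)*37 = (4*(-2) + 50)*37 = (-8 + 50)*37 = 42*37 = 1554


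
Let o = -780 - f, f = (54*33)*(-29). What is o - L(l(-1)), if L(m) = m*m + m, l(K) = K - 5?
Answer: 50868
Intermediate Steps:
f = -51678 (f = 1782*(-29) = -51678)
l(K) = -5 + K
L(m) = m + m**2 (L(m) = m**2 + m = m + m**2)
o = 50898 (o = -780 - 1*(-51678) = -780 + 51678 = 50898)
o - L(l(-1)) = 50898 - (-5 - 1)*(1 + (-5 - 1)) = 50898 - (-6)*(1 - 6) = 50898 - (-6)*(-5) = 50898 - 1*30 = 50898 - 30 = 50868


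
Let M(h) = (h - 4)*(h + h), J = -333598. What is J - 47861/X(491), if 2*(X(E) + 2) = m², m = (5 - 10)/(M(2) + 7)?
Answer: -7101280/21 ≈ -3.3816e+5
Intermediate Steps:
M(h) = 2*h*(-4 + h) (M(h) = (-4 + h)*(2*h) = 2*h*(-4 + h))
m = 5 (m = (5 - 10)/(2*2*(-4 + 2) + 7) = -5/(2*2*(-2) + 7) = -5/(-8 + 7) = -5/(-1) = -5*(-1) = 5)
X(E) = 21/2 (X(E) = -2 + (½)*5² = -2 + (½)*25 = -2 + 25/2 = 21/2)
J - 47861/X(491) = -333598 - 47861/21/2 = -333598 - 47861*2/21 = -333598 - 95722/21 = -7101280/21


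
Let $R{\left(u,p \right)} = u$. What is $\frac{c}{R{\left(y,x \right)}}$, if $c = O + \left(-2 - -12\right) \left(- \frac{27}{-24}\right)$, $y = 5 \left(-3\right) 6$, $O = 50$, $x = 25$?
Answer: $- \frac{49}{72} \approx -0.68056$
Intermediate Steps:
$y = -90$ ($y = \left(-15\right) 6 = -90$)
$c = \frac{245}{4}$ ($c = 50 + \left(-2 - -12\right) \left(- \frac{27}{-24}\right) = 50 + \left(-2 + 12\right) \left(\left(-27\right) \left(- \frac{1}{24}\right)\right) = 50 + 10 \cdot \frac{9}{8} = 50 + \frac{45}{4} = \frac{245}{4} \approx 61.25$)
$\frac{c}{R{\left(y,x \right)}} = \frac{245}{4 \left(-90\right)} = \frac{245}{4} \left(- \frac{1}{90}\right) = - \frac{49}{72}$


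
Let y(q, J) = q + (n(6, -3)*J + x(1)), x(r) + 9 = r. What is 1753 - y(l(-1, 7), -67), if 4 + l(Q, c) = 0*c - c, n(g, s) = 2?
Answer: 1906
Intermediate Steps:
x(r) = -9 + r
l(Q, c) = -4 - c (l(Q, c) = -4 + (0*c - c) = -4 + (0 - c) = -4 - c)
y(q, J) = -8 + q + 2*J (y(q, J) = q + (2*J + (-9 + 1)) = q + (2*J - 8) = q + (-8 + 2*J) = -8 + q + 2*J)
1753 - y(l(-1, 7), -67) = 1753 - (-8 + (-4 - 1*7) + 2*(-67)) = 1753 - (-8 + (-4 - 7) - 134) = 1753 - (-8 - 11 - 134) = 1753 - 1*(-153) = 1753 + 153 = 1906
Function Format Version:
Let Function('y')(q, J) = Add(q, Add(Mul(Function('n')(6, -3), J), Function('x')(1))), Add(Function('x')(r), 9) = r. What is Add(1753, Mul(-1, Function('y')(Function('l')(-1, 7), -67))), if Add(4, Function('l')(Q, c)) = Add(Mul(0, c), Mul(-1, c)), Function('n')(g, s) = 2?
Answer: 1906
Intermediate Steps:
Function('x')(r) = Add(-9, r)
Function('l')(Q, c) = Add(-4, Mul(-1, c)) (Function('l')(Q, c) = Add(-4, Add(Mul(0, c), Mul(-1, c))) = Add(-4, Add(0, Mul(-1, c))) = Add(-4, Mul(-1, c)))
Function('y')(q, J) = Add(-8, q, Mul(2, J)) (Function('y')(q, J) = Add(q, Add(Mul(2, J), Add(-9, 1))) = Add(q, Add(Mul(2, J), -8)) = Add(q, Add(-8, Mul(2, J))) = Add(-8, q, Mul(2, J)))
Add(1753, Mul(-1, Function('y')(Function('l')(-1, 7), -67))) = Add(1753, Mul(-1, Add(-8, Add(-4, Mul(-1, 7)), Mul(2, -67)))) = Add(1753, Mul(-1, Add(-8, Add(-4, -7), -134))) = Add(1753, Mul(-1, Add(-8, -11, -134))) = Add(1753, Mul(-1, -153)) = Add(1753, 153) = 1906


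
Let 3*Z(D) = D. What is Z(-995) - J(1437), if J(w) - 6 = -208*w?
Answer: 895675/3 ≈ 2.9856e+5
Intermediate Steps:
J(w) = 6 - 208*w
Z(D) = D/3
Z(-995) - J(1437) = (⅓)*(-995) - (6 - 208*1437) = -995/3 - (6 - 298896) = -995/3 - 1*(-298890) = -995/3 + 298890 = 895675/3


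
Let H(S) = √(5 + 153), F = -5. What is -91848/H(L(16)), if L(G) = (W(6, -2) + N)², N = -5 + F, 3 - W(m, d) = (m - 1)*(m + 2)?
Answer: -45924*√158/79 ≈ -7307.0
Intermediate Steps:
W(m, d) = 3 - (-1 + m)*(2 + m) (W(m, d) = 3 - (m - 1)*(m + 2) = 3 - (-1 + m)*(2 + m))
N = -10 (N = -5 - 5 = -10)
L(G) = 2209 (L(G) = ((5 - 1*6 - 1*6²) - 10)² = ((5 - 6 - 1*36) - 10)² = ((5 - 6 - 36) - 10)² = (-37 - 10)² = (-47)² = 2209)
H(S) = √158
-91848/H(L(16)) = -91848*√158/158 = -45924*√158/79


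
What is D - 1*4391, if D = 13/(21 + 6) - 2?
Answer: -118598/27 ≈ -4392.5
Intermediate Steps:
D = -41/27 (D = 13/27 - 2 = -41/27 ≈ -1.5185)
D - 1*4391 = -41/27 - 1*4391 = -41/27 - 4391 = -118598/27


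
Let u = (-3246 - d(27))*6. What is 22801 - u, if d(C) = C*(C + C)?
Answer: 51025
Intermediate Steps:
d(C) = 2*C**2 (d(C) = C*(2*C) = 2*C**2)
u = -28224 (u = (-3246 - 2*27**2)*6 = (-3246 - 2*729)*6 = (-3246 - 1*1458)*6 = (-3246 - 1458)*6 = -4704*6 = -28224)
22801 - u = 22801 - 1*(-28224) = 22801 + 28224 = 51025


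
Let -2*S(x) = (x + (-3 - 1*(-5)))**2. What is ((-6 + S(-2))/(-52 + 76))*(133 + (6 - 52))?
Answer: -87/4 ≈ -21.750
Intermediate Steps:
S(x) = -(2 + x)**2/2 (S(x) = -(x + (-3 - 1*(-5)))**2/2 = -(x + (-3 + 5))**2/2 = -(x + 2)**2/2 = -(2 + x)**2/2)
((-6 + S(-2))/(-52 + 76))*(133 + (6 - 52)) = ((-6 - (2 - 2)**2/2)/(-52 + 76))*(133 + (6 - 52)) = ((-6 - 1/2*0**2)/24)*(133 - 46) = ((-6 - 1/2*0)*(1/24))*87 = ((-6 + 0)*(1/24))*87 = -6*1/24*87 = -1/4*87 = -87/4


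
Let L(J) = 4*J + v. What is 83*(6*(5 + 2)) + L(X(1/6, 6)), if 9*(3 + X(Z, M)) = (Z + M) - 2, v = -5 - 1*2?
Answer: 93659/27 ≈ 3468.9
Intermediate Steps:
v = -7 (v = -5 - 2 = -7)
X(Z, M) = -29/9 + M/9 + Z/9 (X(Z, M) = -3 + ((Z + M) - 2)/9 = -3 + ((M + Z) - 2)/9 = -3 + (-2 + M + Z)/9 = -3 + (-2/9 + M/9 + Z/9) = -29/9 + M/9 + Z/9)
L(J) = -7 + 4*J (L(J) = 4*J - 7 = -7 + 4*J)
83*(6*(5 + 2)) + L(X(1/6, 6)) = 83*(6*(5 + 2)) + (-7 + 4*(-29/9 + (⅑)*6 + (⅑)/6)) = 83*(6*7) + (-7 + 4*(-29/9 + ⅔ + (⅑)*(⅙))) = 83*42 + (-7 + 4*(-29/9 + ⅔ + 1/54)) = 3486 + (-7 + 4*(-137/54)) = 3486 + (-7 - 274/27) = 3486 - 463/27 = 93659/27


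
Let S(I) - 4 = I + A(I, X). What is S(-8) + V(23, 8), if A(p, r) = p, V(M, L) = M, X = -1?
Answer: 11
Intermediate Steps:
S(I) = 4 + 2*I (S(I) = 4 + (I + I) = 4 + 2*I)
S(-8) + V(23, 8) = (4 + 2*(-8)) + 23 = (4 - 16) + 23 = -12 + 23 = 11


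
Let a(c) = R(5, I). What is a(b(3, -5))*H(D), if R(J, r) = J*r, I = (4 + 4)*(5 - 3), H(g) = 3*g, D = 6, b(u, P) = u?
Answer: 1440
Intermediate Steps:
I = 16 (I = 8*2 = 16)
a(c) = 80 (a(c) = 5*16 = 80)
a(b(3, -5))*H(D) = 80*(3*6) = 80*18 = 1440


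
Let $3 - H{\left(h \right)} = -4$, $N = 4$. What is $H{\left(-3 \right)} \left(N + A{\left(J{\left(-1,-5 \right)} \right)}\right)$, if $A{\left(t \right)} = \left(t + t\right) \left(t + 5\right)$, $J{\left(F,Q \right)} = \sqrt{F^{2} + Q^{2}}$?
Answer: $392 + 70 \sqrt{26} \approx 748.93$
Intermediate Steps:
$H{\left(h \right)} = 7$ ($H{\left(h \right)} = 3 - -4 = 3 + 4 = 7$)
$A{\left(t \right)} = 2 t \left(5 + t\right)$
$H{\left(-3 \right)} \left(N + A{\left(J{\left(-1,-5 \right)} \right)}\right) = 7 \left(4 + 2 \sqrt{\left(-1\right)^{2} + \left(-5\right)^{2}} \left(5 + \sqrt{\left(-1\right)^{2} + \left(-5\right)^{2}}\right)\right) = 7 \left(4 + 2 \sqrt{1 + 25} \left(5 + \sqrt{1 + 25}\right)\right) = 7 \left(4 + 2 \sqrt{26} \left(5 + \sqrt{26}\right)\right) = 28 + 14 \sqrt{26} \left(5 + \sqrt{26}\right)$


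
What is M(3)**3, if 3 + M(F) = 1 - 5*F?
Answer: -4913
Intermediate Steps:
M(F) = -2 - 5*F (M(F) = -3 + (1 - 5*F) = -2 - 5*F)
M(3)**3 = (-2 - 5*3)**3 = (-2 - 15)**3 = (-17)**3 = -4913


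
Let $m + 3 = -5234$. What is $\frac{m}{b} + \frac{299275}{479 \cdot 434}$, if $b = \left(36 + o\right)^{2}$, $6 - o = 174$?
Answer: $\frac{2062934309}{1811102832} \approx 1.139$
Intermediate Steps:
$m = -5237$ ($m = -3 - 5234 = -5237$)
$o = -168$ ($o = 6 - 174 = -168$)
$b = 17424$ ($b = \left(36 - 168\right)^{2} = \left(-132\right)^{2} = 17424$)
$\frac{m}{b} + \frac{299275}{479 \cdot 434} = - \frac{5237}{17424} + \frac{299275}{479 \cdot 434} = \left(-5237\right) \frac{1}{17424} + \frac{299275}{207886} = - \frac{5237}{17424} + 299275 \cdot \frac{1}{207886} = - \frac{5237}{17424} + \frac{299275}{207886} = \frac{2062934309}{1811102832}$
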